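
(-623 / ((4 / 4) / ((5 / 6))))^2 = 9703225 / 36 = 269534.03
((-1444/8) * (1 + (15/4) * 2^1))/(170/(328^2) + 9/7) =-577712632/484723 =-1191.84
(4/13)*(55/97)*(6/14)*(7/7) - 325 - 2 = -2885769/8827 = -326.93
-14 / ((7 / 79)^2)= -12482 / 7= -1783.14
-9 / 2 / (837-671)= -0.03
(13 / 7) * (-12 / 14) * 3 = -234 / 49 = -4.78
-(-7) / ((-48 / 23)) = -161 / 48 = -3.35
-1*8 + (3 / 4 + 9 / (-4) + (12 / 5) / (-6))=-99 / 10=-9.90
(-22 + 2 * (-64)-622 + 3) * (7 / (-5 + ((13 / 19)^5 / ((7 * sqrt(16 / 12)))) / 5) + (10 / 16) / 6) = 346423373141697670 * sqrt(3) / 751055203005146953 + 35924343631358722773715 / 36050649744247053744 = 997.30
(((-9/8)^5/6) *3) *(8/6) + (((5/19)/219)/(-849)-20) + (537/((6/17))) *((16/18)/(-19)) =-1782356085553/19293192192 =-92.38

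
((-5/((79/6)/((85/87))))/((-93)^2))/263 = -850/5211307917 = -0.00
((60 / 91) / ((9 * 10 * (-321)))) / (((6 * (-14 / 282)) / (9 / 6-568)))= -53251 / 1226862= -0.04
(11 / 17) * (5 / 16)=55 / 272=0.20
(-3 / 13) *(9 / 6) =-9 / 26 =-0.35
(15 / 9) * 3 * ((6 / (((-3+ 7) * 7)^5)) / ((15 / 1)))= 1 / 8605184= 0.00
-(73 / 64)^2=-5329 / 4096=-1.30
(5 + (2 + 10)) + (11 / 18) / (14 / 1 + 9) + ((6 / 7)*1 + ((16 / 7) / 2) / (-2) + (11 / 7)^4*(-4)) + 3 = -4054801 / 994014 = -4.08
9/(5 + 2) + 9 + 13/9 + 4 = 15.73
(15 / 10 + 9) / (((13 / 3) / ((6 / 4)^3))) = 1701 / 208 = 8.18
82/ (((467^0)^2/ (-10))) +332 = -488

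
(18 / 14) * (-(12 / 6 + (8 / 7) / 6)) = -138 / 49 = -2.82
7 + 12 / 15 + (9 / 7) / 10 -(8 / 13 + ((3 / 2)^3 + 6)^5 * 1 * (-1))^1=215969072729 / 2981888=72426.96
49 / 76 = 0.64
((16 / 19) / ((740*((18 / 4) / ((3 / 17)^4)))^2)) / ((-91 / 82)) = -26568 / 412790620965111025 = -0.00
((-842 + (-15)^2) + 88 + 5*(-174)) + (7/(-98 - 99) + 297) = -217101/197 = -1102.04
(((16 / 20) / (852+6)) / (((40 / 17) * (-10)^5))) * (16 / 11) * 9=-51 / 983125000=-0.00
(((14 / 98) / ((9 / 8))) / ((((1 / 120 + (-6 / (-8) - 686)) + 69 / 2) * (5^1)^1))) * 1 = -64 / 1639869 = -0.00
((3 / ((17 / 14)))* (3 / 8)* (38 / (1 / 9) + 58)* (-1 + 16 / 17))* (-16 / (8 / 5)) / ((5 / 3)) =37800 / 289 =130.80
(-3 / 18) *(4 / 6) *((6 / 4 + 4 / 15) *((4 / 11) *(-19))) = 2014 / 1485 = 1.36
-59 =-59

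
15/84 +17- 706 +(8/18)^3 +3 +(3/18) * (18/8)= -27979081/40824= -685.36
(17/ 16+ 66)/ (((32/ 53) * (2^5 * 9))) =56869/ 147456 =0.39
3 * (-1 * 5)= -15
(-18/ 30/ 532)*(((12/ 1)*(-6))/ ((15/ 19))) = 18/ 175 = 0.10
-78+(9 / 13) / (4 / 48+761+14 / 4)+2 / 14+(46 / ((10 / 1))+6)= -56153914 / 834925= -67.26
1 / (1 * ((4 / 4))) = 1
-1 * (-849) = 849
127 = 127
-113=-113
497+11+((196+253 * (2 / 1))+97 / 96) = 116257 / 96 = 1211.01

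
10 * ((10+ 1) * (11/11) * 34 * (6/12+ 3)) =13090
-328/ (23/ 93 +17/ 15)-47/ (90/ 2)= -1148929/ 4815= -238.61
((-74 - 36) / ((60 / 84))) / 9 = -154 / 9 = -17.11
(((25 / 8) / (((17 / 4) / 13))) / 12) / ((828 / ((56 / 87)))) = 2275 / 3673836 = 0.00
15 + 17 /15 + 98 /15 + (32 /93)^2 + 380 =3483688 /8649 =402.79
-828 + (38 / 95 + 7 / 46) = -190313 / 230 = -827.45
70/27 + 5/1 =205/27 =7.59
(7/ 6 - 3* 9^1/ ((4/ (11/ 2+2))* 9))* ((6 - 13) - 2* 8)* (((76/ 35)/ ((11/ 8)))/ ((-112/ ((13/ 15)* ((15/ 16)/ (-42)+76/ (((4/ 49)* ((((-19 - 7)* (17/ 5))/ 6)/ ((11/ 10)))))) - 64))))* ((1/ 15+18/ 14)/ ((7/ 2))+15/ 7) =56088430915231/ 123430608000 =454.41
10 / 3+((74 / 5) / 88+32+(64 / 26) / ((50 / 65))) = 25543 / 660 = 38.70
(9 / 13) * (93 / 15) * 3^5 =67797 / 65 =1043.03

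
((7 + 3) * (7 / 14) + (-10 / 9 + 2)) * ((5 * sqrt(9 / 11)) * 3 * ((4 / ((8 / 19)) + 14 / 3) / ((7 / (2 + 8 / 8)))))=22525 * sqrt(11) / 154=485.11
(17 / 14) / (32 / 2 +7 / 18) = 153 / 2065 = 0.07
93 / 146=0.64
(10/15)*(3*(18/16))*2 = 9/2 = 4.50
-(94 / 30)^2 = -9.82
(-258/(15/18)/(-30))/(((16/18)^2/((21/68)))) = 219429/54400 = 4.03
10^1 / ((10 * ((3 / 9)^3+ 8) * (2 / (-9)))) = -243 / 434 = -0.56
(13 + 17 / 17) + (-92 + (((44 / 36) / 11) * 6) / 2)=-233 / 3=-77.67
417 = 417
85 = 85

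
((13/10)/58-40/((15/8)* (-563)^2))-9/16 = -1191634951/2206104240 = -0.54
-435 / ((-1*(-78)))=-145 / 26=-5.58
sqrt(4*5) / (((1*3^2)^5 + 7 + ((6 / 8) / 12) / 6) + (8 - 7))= 0.00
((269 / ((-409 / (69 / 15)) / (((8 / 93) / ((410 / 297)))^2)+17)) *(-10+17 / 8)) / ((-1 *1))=-7640487162 / 82528106069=-0.09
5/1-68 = -63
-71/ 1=-71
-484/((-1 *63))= 484/63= 7.68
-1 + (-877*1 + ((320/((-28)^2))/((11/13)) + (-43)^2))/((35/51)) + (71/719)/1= 19208491872/13563935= 1416.14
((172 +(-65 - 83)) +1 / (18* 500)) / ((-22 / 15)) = -216001 / 13200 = -16.36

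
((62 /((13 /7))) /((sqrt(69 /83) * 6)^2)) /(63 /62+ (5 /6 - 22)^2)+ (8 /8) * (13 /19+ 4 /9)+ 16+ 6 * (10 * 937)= 1440931908605957 /25622429157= 56237.13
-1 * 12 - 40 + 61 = 9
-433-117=-550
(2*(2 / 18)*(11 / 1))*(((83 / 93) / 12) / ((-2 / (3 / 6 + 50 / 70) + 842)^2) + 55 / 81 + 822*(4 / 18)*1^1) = 51039491787097 / 113882106168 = 448.18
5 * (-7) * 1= -35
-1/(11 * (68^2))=-0.00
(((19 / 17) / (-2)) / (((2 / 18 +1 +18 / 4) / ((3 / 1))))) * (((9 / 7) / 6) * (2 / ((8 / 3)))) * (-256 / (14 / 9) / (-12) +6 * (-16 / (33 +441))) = -4312278 / 6646507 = -0.65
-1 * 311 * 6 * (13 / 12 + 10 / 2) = -22703 / 2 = -11351.50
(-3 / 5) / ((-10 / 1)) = 3 / 50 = 0.06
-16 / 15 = -1.07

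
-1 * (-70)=70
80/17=4.71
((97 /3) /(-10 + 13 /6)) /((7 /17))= -3298 /329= -10.02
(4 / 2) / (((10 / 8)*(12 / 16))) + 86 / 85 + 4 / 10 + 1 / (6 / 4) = 358 / 85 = 4.21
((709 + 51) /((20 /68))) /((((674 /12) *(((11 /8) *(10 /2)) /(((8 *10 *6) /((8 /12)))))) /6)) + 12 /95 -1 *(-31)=10191508159 /352165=28939.58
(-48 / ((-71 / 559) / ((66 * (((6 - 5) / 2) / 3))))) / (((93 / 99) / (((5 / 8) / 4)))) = 691.45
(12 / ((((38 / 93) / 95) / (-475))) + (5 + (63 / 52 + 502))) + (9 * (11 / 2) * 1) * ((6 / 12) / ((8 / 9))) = -551081001 / 416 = -1324713.94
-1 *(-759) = 759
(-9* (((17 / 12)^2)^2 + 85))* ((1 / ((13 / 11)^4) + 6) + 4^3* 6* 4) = -81330396249943 / 65804544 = -1235938.91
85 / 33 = 2.58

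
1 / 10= 0.10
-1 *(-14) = 14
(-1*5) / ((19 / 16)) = -80 / 19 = -4.21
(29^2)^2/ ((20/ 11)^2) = 85581001/ 400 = 213952.50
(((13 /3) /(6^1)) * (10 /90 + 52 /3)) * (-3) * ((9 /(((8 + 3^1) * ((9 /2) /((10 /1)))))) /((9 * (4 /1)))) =-10205 /5346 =-1.91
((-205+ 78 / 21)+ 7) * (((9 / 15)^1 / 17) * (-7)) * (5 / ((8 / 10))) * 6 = 1800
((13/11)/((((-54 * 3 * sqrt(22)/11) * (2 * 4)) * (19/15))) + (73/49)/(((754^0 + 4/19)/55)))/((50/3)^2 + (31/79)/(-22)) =1193249970/4896500567 - 5135 * sqrt(22)/3962385552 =0.24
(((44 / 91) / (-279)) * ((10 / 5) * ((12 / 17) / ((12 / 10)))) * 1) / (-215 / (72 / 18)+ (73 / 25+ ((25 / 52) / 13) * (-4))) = 1144000 / 28603557927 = 0.00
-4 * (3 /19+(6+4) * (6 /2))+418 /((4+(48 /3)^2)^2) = -77465629 /642200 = -120.63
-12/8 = -3/2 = -1.50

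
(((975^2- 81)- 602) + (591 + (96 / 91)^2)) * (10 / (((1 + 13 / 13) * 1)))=39356864945 / 8281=4752670.56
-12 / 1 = -12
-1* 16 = -16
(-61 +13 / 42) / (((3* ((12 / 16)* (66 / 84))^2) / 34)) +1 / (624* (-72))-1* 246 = -36315519083 / 16308864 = -2226.74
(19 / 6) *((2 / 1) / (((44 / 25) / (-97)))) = -46075 / 132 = -349.05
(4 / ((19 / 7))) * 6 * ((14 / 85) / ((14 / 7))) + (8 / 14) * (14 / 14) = 14692 / 11305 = 1.30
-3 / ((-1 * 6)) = 1 / 2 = 0.50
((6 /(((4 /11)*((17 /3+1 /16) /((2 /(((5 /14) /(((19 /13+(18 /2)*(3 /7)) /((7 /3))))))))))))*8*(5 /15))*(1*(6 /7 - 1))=-1115136 /79625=-14.00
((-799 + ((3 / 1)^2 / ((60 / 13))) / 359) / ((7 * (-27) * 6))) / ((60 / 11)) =63104591 / 488527200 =0.13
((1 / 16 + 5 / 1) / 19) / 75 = 27 / 7600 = 0.00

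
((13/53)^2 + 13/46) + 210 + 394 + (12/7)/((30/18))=2737785849/4522490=605.37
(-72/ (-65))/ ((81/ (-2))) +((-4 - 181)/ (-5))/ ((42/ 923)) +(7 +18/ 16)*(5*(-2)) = 731.84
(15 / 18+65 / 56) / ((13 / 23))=7705 / 2184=3.53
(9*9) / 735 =27 / 245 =0.11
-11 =-11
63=63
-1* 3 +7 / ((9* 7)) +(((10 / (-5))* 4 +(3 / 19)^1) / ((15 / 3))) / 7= -18631 / 5985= -3.11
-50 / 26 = -25 / 13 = -1.92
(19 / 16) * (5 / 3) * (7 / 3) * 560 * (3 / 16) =23275 / 48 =484.90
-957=-957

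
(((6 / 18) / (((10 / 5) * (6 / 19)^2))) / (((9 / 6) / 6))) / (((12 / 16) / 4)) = 2888 / 81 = 35.65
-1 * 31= -31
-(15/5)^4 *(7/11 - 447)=397710/11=36155.45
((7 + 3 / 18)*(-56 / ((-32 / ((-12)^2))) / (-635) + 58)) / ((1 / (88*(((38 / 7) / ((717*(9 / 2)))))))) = 61.12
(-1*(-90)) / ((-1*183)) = -30 / 61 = -0.49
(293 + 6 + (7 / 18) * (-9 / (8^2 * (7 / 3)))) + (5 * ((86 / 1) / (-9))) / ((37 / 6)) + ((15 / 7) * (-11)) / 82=1186370413 / 4077696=290.94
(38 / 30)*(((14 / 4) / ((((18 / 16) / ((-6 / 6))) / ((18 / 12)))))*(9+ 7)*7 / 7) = -4256 / 45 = -94.58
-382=-382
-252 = -252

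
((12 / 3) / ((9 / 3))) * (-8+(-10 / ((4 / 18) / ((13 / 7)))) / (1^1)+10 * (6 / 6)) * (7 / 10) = -1142 / 15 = -76.13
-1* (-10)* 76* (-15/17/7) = -95.80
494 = 494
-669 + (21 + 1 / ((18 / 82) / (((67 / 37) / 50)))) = -647.84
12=12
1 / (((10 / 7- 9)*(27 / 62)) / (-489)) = 70742 / 477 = 148.31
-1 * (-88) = 88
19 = 19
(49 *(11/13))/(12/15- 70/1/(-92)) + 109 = 632673/4667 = 135.56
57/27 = 19/9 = 2.11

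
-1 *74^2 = -5476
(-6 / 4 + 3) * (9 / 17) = 27 / 34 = 0.79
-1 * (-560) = 560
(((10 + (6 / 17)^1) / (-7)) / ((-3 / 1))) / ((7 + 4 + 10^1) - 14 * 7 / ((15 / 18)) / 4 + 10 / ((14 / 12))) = 440 / 153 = 2.88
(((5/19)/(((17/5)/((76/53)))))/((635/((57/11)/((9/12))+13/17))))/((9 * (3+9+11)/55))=143500/402668613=0.00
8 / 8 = 1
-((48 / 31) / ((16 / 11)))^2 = -1089 / 961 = -1.13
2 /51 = 0.04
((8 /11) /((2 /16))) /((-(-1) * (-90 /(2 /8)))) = -8 /495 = -0.02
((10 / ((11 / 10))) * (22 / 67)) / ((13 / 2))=400 / 871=0.46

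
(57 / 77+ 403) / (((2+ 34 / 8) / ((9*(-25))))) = -1119168 / 77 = -14534.65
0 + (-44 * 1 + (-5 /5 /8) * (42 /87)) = -5111 /116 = -44.06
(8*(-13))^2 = 10816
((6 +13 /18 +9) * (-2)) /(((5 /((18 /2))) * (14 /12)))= -1698 /35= -48.51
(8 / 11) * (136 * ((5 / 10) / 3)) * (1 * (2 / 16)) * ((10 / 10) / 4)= 0.52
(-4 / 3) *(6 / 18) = -4 / 9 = -0.44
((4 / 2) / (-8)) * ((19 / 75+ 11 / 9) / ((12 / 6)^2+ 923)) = -83 / 208575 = -0.00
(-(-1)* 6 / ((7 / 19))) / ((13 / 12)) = 1368 / 91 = 15.03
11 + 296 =307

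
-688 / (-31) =688 / 31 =22.19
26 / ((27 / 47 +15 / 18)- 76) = -0.35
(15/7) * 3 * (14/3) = 30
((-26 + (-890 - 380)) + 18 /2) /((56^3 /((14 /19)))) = -1287 /238336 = -0.01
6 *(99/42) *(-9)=-127.29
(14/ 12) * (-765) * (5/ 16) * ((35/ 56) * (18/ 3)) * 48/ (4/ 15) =-6024375/ 32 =-188261.72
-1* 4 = -4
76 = 76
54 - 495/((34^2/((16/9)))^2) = 40590326/751689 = 54.00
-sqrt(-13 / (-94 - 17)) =-sqrt(1443) / 111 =-0.34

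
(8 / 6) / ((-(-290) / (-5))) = -2 / 87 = -0.02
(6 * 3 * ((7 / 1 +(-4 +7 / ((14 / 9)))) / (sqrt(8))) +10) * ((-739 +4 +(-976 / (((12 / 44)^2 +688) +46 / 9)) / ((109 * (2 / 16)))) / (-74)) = 302428169985 / 3044427007 +8165560589595 * sqrt(2) / 24355416056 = 573.48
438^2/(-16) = -47961/4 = -11990.25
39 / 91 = 3 / 7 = 0.43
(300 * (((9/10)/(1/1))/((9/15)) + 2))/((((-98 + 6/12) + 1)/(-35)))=73500/193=380.83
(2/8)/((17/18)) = 9/34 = 0.26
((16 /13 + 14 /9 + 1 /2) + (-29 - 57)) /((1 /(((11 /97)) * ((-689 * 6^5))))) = 4874672880 /97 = 50254359.59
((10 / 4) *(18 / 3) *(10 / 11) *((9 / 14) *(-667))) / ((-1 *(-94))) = -450225 / 7238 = -62.20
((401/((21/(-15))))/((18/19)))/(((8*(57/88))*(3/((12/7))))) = -44110/1323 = -33.34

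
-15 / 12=-5 / 4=-1.25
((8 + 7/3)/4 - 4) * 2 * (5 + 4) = -51/2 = -25.50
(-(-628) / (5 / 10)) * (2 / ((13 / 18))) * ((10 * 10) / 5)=904320 / 13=69563.08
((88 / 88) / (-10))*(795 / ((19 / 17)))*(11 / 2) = -29733 / 76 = -391.22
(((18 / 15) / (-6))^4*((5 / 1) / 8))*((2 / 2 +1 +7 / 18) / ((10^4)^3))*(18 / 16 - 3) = -43 / 9600000000000000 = -0.00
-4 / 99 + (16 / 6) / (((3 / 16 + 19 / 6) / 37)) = 468220 / 15939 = 29.38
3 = 3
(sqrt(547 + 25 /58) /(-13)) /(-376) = sqrt(1841558) /283504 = 0.00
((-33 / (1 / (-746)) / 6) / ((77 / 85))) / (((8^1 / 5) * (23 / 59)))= 9352975 / 1288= 7261.63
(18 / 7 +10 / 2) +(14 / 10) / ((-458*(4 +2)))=728171 / 96180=7.57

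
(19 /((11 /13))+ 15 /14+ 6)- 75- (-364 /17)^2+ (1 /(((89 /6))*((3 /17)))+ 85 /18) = -8891533135 /17824653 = -498.83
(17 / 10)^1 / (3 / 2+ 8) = 17 / 95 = 0.18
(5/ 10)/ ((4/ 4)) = 1/ 2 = 0.50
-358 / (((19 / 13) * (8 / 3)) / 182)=-635271 / 38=-16717.66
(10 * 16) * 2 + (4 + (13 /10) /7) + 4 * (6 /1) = 24373 /70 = 348.19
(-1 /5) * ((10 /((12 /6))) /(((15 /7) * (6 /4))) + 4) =-10 /9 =-1.11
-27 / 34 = -0.79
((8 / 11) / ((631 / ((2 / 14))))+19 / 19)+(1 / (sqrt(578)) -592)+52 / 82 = -1176048007 / 1992067+sqrt(2) / 34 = -590.32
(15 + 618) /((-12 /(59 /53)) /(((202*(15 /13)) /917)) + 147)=18860235 /3116239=6.05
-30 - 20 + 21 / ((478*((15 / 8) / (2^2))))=-59638 / 1195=-49.91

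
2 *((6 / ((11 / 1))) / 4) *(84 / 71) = 252 / 781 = 0.32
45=45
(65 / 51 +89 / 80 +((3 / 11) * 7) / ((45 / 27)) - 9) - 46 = -2309863 / 44880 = -51.47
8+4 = 12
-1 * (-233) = 233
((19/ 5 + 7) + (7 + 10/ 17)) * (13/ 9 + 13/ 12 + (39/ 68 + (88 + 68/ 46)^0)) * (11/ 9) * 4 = 2876962/ 7803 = 368.70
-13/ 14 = -0.93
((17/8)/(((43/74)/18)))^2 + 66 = 32535057/7396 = 4399.01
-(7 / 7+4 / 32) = -9 / 8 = -1.12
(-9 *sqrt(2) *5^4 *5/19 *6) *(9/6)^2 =-759375 *sqrt(2)/38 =-28261.01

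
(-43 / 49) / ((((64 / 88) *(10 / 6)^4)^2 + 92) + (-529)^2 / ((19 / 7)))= -648600777 / 76292307847315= -0.00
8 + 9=17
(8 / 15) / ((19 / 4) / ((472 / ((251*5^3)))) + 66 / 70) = 105728 / 62780037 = 0.00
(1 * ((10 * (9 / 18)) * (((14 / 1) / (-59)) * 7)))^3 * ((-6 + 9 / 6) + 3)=176473500 / 205379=859.26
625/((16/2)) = 625/8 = 78.12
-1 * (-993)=993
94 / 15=6.27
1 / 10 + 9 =91 / 10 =9.10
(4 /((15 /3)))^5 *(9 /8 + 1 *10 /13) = 25216 /40625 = 0.62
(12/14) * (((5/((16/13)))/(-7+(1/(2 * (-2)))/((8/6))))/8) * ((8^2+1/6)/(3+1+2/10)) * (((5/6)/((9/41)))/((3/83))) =-60828625/625968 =-97.18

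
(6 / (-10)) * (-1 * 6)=18 / 5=3.60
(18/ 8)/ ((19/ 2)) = 9/ 38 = 0.24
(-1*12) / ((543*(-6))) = 2 / 543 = 0.00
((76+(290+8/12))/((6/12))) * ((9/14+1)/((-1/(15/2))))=-63250/7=-9035.71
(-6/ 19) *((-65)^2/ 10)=-2535/ 19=-133.42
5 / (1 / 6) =30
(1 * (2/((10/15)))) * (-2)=-6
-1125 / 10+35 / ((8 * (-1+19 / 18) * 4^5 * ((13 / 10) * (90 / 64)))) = -93565 / 832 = -112.46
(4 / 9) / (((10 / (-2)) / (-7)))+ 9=433 / 45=9.62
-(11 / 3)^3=-49.30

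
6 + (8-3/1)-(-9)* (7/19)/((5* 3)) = 1066/95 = 11.22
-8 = -8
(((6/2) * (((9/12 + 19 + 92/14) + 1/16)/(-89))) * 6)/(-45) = 591/4984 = 0.12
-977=-977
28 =28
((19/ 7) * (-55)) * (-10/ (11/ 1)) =950/ 7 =135.71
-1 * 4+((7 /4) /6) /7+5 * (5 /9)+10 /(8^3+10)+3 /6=-1381 /2088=-0.66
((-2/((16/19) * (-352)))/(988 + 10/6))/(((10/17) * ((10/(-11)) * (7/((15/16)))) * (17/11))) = -0.00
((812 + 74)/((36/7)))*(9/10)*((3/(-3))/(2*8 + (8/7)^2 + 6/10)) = -151949/17548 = -8.66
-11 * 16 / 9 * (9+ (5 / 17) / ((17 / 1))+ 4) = -73568 / 289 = -254.56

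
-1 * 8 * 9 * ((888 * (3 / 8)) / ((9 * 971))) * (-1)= 2664 / 971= 2.74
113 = 113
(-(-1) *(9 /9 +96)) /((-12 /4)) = -97 /3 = -32.33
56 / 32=1.75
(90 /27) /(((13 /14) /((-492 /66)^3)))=-77191520 /51909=-1487.05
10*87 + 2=872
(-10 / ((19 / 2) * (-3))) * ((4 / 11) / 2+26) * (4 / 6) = 1280 / 209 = 6.12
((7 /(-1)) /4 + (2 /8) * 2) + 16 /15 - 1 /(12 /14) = -27 /20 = -1.35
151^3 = 3442951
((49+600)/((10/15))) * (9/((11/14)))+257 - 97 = 11311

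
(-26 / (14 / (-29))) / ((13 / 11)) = 319 / 7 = 45.57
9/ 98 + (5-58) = -5185/ 98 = -52.91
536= 536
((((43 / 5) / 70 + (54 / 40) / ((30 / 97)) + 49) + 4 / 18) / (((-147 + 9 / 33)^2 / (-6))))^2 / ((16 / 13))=87169944886878997 / 478820453530728960000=0.00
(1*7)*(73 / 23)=22.22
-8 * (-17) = 136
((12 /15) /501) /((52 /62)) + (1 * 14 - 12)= 65192 /32565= 2.00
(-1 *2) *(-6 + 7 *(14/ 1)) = -184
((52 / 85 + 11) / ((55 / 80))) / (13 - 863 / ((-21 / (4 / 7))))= 2321424 / 5014405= 0.46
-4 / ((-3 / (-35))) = -140 / 3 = -46.67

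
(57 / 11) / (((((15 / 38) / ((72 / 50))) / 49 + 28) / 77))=8915256 / 625757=14.25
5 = 5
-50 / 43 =-1.16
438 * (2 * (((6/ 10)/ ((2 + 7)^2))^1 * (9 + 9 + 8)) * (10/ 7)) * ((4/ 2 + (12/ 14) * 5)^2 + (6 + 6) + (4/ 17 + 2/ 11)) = 12515.31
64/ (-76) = -16/ 19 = -0.84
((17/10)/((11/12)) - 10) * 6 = -2688/55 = -48.87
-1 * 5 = -5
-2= -2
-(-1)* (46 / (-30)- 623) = -9368 / 15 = -624.53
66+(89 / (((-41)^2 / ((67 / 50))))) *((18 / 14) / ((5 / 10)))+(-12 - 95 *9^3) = -20357150508 / 294175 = -69200.82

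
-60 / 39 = -20 / 13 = -1.54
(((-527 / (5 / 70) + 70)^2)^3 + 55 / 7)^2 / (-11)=-1137047333843624499080336118691520536180969122769 / 539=-2109549784496520406457024000000000000000000000.00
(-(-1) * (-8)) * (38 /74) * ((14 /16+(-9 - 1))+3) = 931 /37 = 25.16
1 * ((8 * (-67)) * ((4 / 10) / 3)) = -1072 / 15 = -71.47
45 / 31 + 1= 76 / 31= 2.45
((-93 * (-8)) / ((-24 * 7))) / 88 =-31 / 616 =-0.05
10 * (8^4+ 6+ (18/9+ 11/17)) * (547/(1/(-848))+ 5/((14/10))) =-2265701102930/119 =-19039505066.64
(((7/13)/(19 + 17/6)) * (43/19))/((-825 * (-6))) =301/26694525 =0.00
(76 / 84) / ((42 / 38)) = 361 / 441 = 0.82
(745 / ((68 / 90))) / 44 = 22.41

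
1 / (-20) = -1 / 20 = -0.05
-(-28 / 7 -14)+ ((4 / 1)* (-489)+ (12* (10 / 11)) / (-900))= -319772 / 165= -1938.01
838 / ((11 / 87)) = 72906 / 11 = 6627.82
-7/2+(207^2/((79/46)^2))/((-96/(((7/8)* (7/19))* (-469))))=173611140871/7589056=22876.51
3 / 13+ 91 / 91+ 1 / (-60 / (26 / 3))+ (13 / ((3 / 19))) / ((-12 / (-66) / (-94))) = -49801339 / 1170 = -42565.25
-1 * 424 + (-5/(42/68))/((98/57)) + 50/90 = -1321708/3087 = -428.15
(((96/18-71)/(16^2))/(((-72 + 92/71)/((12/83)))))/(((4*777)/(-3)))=-13987/27626224640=-0.00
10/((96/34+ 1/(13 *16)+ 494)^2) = 25006592/617258707245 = 0.00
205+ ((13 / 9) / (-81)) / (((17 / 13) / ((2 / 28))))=35567741 / 173502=205.00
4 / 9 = 0.44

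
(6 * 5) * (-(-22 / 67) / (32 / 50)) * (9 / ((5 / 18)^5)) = 140300424 / 1675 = 83761.45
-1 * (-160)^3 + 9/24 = 32768003/8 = 4096000.38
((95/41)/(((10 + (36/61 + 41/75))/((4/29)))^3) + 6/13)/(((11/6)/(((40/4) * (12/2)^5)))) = 370253252031218366919056640/18913505255690616585157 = 19576.13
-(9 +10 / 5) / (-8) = 11 / 8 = 1.38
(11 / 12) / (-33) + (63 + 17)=2879 / 36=79.97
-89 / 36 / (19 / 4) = -89 / 171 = -0.52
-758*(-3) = 2274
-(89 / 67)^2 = -7921 / 4489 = -1.76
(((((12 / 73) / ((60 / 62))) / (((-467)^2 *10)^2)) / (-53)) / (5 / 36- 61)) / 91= 558 / 4586274395376158246125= 0.00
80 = 80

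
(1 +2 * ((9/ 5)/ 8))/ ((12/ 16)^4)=1856/ 405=4.58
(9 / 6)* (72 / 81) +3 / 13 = 61 / 39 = 1.56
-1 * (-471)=471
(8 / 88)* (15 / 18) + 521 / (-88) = -1543 / 264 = -5.84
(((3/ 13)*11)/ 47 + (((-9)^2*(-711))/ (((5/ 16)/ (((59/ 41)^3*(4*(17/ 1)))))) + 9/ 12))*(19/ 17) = -597577645879802277/ 14317648540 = -41737136.11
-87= -87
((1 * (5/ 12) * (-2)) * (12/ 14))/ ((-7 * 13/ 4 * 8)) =5/ 1274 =0.00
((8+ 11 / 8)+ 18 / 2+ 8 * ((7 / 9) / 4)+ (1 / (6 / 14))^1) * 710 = 569065 / 36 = 15807.36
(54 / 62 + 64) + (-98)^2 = 299735 / 31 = 9668.87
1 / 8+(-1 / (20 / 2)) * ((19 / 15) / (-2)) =113 / 600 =0.19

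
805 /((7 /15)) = 1725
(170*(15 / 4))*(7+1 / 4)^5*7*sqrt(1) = 183062004825 / 2048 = 89385744.54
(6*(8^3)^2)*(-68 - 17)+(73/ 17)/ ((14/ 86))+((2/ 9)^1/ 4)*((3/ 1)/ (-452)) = -43146607991471/ 322728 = -133693413.62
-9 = -9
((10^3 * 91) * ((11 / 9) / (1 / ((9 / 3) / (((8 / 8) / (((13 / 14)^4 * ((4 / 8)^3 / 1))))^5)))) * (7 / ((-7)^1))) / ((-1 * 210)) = 67942745495198857993713575 / 6168693135995397849458147328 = 0.01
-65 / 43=-1.51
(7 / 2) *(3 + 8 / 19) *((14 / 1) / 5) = 637 / 19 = 33.53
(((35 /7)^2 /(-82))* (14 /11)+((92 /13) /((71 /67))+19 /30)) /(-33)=-86462357 /412110270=-0.21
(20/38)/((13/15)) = 150/247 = 0.61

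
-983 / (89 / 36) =-35388 / 89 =-397.62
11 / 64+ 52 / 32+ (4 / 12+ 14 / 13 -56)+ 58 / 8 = -113675 / 2496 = -45.54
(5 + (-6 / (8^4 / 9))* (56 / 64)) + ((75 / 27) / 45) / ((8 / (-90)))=4.29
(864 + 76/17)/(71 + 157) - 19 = -14720/969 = -15.19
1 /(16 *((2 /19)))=19 /32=0.59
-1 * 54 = -54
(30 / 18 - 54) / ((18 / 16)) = -1256 / 27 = -46.52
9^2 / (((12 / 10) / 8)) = 540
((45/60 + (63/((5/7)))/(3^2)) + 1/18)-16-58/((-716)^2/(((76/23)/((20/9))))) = -1431187937/265299480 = -5.39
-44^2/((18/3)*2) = -161.33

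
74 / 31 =2.39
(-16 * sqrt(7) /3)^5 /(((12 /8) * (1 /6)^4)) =-1644167168 * sqrt(7) /9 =-483339715.59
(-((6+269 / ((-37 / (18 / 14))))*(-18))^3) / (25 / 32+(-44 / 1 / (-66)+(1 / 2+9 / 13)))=-4743396109939968 / 57247260805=-82858.04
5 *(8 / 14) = 20 / 7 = 2.86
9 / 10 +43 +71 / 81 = 36269 / 810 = 44.78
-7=-7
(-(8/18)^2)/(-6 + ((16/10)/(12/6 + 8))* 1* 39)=-200/243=-0.82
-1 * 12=-12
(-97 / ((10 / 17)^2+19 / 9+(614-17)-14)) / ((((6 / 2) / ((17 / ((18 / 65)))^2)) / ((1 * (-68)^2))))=-19784358430850 / 20557449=-962393.65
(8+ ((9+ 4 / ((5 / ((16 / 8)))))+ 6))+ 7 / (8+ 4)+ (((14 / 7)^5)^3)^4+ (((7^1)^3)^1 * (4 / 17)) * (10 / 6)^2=3527939804096952509621 / 3060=1152921504606847225.37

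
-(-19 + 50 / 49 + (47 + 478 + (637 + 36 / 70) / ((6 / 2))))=-528851 / 735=-719.53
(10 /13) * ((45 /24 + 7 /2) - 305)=-11985 /52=-230.48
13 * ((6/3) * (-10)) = -260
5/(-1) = -5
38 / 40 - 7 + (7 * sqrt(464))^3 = -121 / 20 + 636608 * sqrt(29) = 3428232.95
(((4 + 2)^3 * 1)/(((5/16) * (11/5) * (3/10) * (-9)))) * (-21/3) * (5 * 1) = 44800/11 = 4072.73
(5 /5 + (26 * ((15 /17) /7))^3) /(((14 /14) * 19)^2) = 61004159 /608342399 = 0.10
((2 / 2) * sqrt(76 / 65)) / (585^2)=2 * sqrt(1235) / 22244625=0.00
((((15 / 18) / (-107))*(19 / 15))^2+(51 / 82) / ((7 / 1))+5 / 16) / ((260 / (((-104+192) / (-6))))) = -3761022089 / 166080659472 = -0.02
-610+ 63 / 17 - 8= -10443 / 17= -614.29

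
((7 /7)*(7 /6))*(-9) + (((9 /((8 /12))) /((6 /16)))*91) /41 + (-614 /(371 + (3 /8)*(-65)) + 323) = 390.63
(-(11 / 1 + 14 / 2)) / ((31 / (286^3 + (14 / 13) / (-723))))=-1319261836380 / 97123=-13583413.16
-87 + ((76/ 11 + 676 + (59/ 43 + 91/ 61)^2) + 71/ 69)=605.14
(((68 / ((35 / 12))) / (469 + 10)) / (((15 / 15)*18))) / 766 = 68 / 19262985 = 0.00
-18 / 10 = -9 / 5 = -1.80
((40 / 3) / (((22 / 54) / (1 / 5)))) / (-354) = -12 / 649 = -0.02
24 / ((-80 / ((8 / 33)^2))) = -32 / 1815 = -0.02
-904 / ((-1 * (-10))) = -452 / 5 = -90.40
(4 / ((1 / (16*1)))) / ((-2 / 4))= -128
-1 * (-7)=7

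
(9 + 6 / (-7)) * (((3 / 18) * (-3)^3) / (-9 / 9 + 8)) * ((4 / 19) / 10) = -27 / 245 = -0.11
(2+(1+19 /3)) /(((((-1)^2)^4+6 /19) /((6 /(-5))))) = -1064 /125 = -8.51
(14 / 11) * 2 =28 / 11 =2.55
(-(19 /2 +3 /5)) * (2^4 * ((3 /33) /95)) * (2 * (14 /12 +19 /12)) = -404 /475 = -0.85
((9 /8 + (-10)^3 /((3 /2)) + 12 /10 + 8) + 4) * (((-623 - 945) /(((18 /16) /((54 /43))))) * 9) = 2209402944 /215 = 10276292.76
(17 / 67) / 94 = 17 / 6298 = 0.00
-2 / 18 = -1 / 9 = -0.11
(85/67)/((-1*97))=-85/6499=-0.01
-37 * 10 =-370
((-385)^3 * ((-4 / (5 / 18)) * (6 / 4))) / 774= 68479950 / 43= 1592556.98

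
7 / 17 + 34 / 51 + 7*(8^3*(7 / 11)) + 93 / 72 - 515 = 7935221 / 4488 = 1768.10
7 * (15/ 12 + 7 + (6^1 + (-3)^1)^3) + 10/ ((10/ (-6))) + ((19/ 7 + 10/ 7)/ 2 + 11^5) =161293.82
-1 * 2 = -2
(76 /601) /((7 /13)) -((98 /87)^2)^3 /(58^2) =359371794703912460 /1534207224649329783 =0.23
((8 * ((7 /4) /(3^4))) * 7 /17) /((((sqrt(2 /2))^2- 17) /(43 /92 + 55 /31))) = -104419 /10472544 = -0.01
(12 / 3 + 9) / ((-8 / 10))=-16.25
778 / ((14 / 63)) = 3501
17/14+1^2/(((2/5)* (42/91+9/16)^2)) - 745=-470913157/635166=-741.40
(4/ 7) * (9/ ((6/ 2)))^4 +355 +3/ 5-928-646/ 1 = -41024/ 35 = -1172.11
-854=-854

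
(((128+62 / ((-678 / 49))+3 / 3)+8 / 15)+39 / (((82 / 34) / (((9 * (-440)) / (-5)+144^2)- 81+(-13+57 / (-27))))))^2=580497984463337556841 / 4829555025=120196991536.16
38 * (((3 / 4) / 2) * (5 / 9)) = 95 / 12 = 7.92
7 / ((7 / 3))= 3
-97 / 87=-1.11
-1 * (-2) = 2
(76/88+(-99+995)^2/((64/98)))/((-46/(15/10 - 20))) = 1000660671/2024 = 494397.56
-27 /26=-1.04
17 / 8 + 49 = 51.12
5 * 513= 2565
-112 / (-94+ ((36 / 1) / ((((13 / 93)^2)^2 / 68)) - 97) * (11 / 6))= -19192992 / 2014307869537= -0.00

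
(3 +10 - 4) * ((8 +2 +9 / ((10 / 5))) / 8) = 261 / 16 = 16.31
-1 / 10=-0.10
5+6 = 11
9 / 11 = 0.82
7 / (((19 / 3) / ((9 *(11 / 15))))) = 693 / 95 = 7.29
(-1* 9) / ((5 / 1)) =-9 / 5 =-1.80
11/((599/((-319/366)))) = -3509/219234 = -0.02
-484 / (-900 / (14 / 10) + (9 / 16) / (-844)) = 0.75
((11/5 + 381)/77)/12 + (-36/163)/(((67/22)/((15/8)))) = 3515984/12613755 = 0.28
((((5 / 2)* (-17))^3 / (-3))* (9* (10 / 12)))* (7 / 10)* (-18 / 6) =-12896625 / 32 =-403019.53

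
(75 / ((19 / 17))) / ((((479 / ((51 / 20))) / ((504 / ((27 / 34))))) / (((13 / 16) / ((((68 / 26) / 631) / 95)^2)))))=96775429938.85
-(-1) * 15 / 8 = 15 / 8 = 1.88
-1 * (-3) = 3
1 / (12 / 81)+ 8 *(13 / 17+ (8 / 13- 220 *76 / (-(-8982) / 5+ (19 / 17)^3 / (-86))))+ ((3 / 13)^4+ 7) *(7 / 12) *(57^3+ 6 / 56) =5575447098743340779665 / 7370495127214388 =756454.89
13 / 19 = 0.68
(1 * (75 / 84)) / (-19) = -25 / 532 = -0.05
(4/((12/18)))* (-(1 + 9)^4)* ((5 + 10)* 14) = -12600000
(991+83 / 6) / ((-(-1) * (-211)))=-6029 / 1266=-4.76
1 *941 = 941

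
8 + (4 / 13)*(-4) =88 / 13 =6.77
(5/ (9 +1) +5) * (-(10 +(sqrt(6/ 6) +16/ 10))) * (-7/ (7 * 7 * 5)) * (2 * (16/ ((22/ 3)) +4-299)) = -28989/ 25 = -1159.56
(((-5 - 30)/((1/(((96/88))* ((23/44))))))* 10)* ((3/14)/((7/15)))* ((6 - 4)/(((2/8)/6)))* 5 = -18630000/847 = -21995.28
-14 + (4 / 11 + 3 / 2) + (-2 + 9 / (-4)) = -721 / 44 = -16.39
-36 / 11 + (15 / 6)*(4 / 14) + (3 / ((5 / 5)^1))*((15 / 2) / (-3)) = -1549 / 154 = -10.06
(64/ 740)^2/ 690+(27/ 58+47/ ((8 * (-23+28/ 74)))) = 157305529559/ 764283951000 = 0.21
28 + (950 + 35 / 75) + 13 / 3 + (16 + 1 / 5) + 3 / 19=18984 / 19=999.16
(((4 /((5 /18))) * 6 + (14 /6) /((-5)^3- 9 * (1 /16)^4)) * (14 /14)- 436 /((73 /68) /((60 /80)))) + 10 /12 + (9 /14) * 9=-1898126027923 /8970249855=-211.60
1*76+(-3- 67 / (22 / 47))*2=-2379 / 11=-216.27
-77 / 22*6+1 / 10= -20.90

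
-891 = -891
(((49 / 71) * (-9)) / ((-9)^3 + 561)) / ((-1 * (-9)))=7 / 1704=0.00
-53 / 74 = -0.72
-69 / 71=-0.97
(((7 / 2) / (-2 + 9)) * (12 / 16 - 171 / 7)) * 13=-8619 / 56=-153.91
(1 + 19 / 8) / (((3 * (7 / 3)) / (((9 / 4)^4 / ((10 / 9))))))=11.12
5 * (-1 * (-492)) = 2460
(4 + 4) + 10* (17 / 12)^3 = 36.43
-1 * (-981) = 981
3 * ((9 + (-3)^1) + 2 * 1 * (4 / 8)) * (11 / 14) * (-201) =-6633 / 2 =-3316.50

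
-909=-909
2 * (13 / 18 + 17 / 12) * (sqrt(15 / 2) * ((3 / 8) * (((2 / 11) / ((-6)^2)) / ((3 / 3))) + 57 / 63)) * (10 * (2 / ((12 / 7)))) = 39095 * sqrt(30) / 1728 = 123.92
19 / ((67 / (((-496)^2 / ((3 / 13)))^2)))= 194342153814016 / 603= 322292129044.80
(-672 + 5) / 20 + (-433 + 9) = -9147 / 20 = -457.35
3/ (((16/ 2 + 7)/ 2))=2/ 5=0.40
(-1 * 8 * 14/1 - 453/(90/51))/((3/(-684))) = 420318/5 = 84063.60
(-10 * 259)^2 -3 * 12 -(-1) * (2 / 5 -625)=33537197 / 5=6707439.40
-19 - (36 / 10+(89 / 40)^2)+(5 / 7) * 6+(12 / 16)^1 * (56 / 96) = -22.83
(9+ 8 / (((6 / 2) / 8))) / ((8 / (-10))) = -455 / 12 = -37.92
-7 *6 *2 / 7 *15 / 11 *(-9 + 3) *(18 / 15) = 1296 / 11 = 117.82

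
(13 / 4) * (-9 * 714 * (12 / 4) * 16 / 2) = -501228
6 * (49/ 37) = 294/ 37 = 7.95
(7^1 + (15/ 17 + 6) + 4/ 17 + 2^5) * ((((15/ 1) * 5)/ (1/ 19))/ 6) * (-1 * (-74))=13778800/ 17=810517.65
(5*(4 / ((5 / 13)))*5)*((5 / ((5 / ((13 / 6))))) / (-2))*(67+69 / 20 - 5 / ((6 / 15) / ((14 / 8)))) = -328367 / 24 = -13681.96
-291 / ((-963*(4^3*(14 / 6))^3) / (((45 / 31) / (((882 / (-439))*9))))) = -212915 / 29228436815872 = -0.00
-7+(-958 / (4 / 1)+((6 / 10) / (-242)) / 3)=-149133 / 605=-246.50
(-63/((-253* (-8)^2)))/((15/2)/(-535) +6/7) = 15729/3408416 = 0.00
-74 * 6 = -444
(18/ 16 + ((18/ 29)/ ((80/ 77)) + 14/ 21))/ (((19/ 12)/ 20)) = 30.18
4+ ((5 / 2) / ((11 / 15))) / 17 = 1571 / 374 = 4.20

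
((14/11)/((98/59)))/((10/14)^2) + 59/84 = 50917/23100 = 2.20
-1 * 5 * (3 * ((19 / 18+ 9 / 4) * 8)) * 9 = -3570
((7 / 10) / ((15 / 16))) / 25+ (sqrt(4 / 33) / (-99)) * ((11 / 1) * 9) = -0.32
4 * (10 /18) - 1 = 1.22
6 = 6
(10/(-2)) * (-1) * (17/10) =17/2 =8.50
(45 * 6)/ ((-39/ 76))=-6840/ 13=-526.15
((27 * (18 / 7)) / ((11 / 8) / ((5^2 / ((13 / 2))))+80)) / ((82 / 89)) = 8650800 / 9225041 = 0.94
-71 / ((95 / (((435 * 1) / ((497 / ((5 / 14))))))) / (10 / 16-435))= 1511625 / 14896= 101.48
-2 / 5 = -0.40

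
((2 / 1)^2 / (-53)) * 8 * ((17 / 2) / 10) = -136 / 265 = -0.51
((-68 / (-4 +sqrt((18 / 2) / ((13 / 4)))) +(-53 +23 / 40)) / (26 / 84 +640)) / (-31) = 1151031 / 716967380 - 4284 * sqrt(13) / 35848369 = 0.00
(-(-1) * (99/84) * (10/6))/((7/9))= 495/196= 2.53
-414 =-414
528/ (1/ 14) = 7392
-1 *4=-4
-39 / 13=-3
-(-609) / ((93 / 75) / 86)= 1309350 / 31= 42237.10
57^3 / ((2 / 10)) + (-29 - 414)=925522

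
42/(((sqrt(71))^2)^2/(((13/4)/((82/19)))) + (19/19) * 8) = 1729/275904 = 0.01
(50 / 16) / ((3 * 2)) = 25 / 48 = 0.52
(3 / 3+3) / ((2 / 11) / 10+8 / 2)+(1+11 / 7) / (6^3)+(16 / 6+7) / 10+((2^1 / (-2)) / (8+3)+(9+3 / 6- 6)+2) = 2512777 / 340340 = 7.38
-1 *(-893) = 893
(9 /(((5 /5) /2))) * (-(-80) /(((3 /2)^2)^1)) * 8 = 5120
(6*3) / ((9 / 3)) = 6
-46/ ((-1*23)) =2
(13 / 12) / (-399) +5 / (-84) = -149 / 2394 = -0.06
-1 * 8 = -8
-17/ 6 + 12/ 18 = -13/ 6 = -2.17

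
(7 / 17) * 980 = 6860 / 17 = 403.53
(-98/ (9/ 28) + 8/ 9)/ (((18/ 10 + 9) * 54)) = -380/ 729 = -0.52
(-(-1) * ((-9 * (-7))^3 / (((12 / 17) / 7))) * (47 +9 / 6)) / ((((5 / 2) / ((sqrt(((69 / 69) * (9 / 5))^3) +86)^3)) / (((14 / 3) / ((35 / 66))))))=792716405009889591 * sqrt(5) / 78125 +843418836835966314 / 3125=292582895224070.73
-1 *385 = -385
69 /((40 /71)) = 4899 /40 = 122.48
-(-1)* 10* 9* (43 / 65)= 774 / 13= 59.54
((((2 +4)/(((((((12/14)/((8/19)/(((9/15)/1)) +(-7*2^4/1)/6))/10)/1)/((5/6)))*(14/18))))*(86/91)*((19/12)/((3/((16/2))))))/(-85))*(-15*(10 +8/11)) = -519577600/51051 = -10177.62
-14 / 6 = -7 / 3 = -2.33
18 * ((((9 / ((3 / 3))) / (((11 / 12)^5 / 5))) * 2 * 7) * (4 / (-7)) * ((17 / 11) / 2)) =-13705666560 / 1771561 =-7736.49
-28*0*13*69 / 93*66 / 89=0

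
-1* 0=0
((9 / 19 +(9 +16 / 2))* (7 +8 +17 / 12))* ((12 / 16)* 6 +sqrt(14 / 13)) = 16351* sqrt(182) / 741 +49053 / 38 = 1588.56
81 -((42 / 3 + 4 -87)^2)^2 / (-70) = 22672791 / 70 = 323897.01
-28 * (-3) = 84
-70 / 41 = -1.71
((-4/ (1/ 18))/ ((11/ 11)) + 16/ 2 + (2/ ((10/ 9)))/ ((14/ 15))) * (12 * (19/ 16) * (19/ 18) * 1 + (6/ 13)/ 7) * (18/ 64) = -86017965/ 326144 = -263.74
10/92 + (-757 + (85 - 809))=-68121/46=-1480.89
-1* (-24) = 24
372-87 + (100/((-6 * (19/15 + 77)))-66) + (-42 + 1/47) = 4877965/27589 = 176.81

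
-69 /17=-4.06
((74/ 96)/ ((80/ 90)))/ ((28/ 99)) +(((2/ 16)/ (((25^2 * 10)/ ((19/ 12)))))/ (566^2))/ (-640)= 2640294062999867/ 861116928000000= 3.07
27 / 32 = 0.84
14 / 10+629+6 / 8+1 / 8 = 25251 / 40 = 631.28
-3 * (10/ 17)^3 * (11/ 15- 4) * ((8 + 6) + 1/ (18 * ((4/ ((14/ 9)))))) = 11130350/ 397953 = 27.97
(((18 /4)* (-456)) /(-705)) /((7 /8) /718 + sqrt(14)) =-3928896 /15506960275 + 22567578624* sqrt(14) /108548721925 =0.78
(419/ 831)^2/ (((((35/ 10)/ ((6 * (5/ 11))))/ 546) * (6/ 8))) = 365166880/ 2532057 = 144.22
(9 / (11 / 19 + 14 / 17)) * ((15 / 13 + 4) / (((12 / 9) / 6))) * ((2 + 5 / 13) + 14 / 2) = 35642727 / 25519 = 1396.71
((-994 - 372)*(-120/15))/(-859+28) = -10928/831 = -13.15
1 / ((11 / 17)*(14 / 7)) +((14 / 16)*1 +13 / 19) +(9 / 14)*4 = 57389 / 11704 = 4.90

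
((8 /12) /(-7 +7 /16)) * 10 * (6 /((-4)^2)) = -8 /21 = -0.38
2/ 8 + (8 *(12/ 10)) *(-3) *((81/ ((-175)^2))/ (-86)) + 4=111957703/ 26337500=4.25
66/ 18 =11/ 3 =3.67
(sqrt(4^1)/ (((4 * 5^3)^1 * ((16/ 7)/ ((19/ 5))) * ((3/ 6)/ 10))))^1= 133/ 1000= 0.13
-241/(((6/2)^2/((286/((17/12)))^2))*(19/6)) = -1892432256/5491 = -344642.55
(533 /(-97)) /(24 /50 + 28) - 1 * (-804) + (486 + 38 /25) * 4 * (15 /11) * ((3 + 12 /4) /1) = 5787220319 /345320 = 16759.01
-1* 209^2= -43681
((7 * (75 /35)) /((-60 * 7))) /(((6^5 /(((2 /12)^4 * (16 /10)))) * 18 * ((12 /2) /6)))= -1 /3174474240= -0.00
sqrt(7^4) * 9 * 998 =440118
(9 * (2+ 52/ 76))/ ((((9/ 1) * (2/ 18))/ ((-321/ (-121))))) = 147339/ 2299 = 64.09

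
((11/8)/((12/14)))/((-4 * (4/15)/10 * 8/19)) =-36575/1024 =-35.72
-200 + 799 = 599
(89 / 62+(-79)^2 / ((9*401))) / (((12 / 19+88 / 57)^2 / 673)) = 172045466279 / 382278112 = 450.05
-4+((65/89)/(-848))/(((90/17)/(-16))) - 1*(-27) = 1953059/84906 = 23.00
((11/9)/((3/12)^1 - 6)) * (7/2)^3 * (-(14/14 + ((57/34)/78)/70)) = 11121187/1219920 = 9.12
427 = 427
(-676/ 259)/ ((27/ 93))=-20956/ 2331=-8.99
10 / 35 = 2 / 7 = 0.29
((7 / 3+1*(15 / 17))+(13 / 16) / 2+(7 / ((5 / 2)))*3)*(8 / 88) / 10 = 98099 / 897600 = 0.11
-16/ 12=-4/ 3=-1.33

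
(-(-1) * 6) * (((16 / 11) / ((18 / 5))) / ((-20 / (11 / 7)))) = -0.19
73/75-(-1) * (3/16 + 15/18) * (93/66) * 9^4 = 249179671/26400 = 9438.62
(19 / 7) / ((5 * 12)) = 19 / 420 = 0.05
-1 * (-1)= 1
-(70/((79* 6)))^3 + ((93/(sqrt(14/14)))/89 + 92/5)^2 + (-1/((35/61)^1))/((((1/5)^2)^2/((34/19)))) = -550849687099242584/350603866278225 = -1571.15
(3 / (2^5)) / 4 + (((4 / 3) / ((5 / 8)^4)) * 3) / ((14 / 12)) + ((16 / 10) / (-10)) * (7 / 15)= 37662671 / 1680000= 22.42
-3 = -3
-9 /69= -3 /23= -0.13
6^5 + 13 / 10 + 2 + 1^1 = 77803 / 10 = 7780.30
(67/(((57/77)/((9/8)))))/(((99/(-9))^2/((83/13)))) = 116781/21736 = 5.37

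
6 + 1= 7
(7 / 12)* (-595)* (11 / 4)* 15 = -229075 / 16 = -14317.19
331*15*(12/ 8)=14895/ 2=7447.50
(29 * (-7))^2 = 41209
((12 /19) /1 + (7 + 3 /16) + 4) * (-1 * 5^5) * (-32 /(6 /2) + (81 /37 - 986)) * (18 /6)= 1239439034375 /11248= 110191948.29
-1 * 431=-431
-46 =-46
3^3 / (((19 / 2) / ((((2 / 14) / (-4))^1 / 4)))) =-27 / 1064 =-0.03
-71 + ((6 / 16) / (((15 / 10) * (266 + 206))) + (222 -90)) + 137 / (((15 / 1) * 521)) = 900304391 / 14754720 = 61.02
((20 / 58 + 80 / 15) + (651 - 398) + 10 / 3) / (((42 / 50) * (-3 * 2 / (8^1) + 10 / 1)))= 2279500 / 67599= 33.72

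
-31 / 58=-0.53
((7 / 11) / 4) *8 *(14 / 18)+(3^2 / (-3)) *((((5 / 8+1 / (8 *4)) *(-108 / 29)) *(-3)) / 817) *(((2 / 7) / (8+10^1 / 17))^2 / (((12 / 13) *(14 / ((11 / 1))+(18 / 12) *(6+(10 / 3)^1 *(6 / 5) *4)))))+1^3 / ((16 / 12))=1.74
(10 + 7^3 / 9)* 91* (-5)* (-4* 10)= 875622.22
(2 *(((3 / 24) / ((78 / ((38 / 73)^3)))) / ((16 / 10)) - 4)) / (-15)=970952137 / 1820599560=0.53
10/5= 2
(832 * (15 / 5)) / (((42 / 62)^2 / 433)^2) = 144060823935808 / 64827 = 2222234931.99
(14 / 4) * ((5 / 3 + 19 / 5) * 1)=287 / 15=19.13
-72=-72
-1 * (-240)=240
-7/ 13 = -0.54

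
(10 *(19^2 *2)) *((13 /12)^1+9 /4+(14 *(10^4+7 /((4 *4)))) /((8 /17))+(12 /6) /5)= 103107404519 /48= 2148070927.48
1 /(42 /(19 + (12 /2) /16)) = 155 /336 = 0.46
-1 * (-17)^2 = -289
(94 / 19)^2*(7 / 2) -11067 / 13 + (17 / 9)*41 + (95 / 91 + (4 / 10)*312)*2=-436.51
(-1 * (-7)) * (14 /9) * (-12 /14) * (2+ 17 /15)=-1316 /45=-29.24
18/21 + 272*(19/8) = 4528/7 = 646.86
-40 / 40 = -1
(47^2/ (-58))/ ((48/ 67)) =-148003/ 2784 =-53.16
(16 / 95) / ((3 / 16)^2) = 4096 / 855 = 4.79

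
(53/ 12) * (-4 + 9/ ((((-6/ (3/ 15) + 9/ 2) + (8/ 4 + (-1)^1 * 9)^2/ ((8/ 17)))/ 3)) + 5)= 44785/ 7548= 5.93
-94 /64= -47 /32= -1.47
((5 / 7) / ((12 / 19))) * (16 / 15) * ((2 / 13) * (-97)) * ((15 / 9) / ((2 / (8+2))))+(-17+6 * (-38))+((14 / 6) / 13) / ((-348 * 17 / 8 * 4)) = -956977237 / 2422602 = -395.02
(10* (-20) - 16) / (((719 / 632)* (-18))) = 7584 / 719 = 10.55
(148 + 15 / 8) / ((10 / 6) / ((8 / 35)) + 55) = 3597 / 1495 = 2.41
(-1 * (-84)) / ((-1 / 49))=-4116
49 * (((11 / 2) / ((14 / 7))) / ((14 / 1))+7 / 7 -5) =-186.38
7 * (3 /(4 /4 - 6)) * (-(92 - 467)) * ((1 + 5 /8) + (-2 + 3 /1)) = -33075 /8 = -4134.38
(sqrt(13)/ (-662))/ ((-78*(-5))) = -sqrt(13)/ 258180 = -0.00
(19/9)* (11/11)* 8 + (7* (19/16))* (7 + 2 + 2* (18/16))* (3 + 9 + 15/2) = 2120191/1152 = 1840.44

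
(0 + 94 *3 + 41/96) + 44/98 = 1330649/4704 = 282.88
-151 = -151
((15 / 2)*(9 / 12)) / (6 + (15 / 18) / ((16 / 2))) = 270 / 293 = 0.92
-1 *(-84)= 84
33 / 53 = 0.62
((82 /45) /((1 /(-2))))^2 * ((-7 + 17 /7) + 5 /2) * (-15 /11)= 389992 /10395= 37.52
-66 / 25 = -2.64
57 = 57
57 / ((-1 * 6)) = -19 / 2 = -9.50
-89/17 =-5.24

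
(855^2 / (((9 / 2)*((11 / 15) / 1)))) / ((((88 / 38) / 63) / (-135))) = -196883308125 / 242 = -813567388.95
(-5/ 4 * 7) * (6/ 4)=-105/ 8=-13.12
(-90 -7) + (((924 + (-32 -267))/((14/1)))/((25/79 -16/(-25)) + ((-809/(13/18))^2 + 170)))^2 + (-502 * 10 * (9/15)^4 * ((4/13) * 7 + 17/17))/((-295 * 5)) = -7880185437774609833683759249618641/82421041711018307263449270287500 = -95.61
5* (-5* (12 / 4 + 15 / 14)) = -1425 / 14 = -101.79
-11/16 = -0.69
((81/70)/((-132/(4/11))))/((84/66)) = -27/10780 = -0.00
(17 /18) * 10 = 85 /9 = 9.44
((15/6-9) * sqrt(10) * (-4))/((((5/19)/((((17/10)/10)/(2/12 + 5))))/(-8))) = -82.24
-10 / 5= -2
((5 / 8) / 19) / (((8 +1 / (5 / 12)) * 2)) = 25 / 15808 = 0.00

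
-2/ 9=-0.22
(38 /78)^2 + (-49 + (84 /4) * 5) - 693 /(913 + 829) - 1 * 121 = -13280617 /203814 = -65.16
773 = 773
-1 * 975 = -975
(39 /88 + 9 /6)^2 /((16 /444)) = 3245751 /30976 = 104.78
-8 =-8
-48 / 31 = -1.55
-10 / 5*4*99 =-792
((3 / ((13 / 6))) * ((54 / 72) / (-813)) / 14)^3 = -729 / 959869127473984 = -0.00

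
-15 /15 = -1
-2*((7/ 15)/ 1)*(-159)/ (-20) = -371/ 50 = -7.42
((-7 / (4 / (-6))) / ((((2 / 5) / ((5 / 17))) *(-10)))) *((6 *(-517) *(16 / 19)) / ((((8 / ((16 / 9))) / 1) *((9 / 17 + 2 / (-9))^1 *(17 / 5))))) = 138600 / 323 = 429.10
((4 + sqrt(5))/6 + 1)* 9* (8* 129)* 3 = 4644* sqrt(5) + 46440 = 56824.30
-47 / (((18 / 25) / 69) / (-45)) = 405375 / 2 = 202687.50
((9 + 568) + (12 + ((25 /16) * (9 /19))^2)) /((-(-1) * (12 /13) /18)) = 11496.18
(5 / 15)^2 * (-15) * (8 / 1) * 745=-9933.33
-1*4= -4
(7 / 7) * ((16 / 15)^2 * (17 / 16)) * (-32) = -8704 / 225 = -38.68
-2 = -2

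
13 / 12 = 1.08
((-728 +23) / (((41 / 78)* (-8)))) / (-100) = -1.68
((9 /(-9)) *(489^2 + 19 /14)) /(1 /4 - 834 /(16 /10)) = 3347713 /7294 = 458.97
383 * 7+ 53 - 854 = 1880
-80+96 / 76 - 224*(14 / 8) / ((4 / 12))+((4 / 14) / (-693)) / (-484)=-27986777261 / 22304898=-1254.74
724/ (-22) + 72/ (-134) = -24650/ 737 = -33.45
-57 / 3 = -19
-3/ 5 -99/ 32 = -3.69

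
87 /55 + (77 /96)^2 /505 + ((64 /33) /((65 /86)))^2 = 3886452842029 /475856409600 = 8.17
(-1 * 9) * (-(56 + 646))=6318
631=631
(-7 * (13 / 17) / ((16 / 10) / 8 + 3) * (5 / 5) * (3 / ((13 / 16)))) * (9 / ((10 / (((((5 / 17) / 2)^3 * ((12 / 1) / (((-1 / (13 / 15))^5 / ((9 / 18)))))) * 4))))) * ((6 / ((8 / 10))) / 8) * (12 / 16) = 7797153 / 53453440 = 0.15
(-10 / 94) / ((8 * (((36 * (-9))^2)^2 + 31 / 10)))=-25 / 20717525888708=-0.00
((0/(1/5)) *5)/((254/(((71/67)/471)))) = 0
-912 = -912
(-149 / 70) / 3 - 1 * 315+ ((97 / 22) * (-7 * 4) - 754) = -2756209 / 2310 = -1193.16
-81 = -81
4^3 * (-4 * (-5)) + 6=1286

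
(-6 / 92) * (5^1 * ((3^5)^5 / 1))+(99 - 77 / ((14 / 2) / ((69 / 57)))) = -241477253616367 / 874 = -276289763863.12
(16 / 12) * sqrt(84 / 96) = sqrt(14) / 3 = 1.25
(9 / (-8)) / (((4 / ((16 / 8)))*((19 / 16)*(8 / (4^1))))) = -9 / 38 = -0.24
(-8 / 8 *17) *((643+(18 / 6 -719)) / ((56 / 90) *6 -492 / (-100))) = 93075 / 649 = 143.41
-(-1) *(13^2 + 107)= 276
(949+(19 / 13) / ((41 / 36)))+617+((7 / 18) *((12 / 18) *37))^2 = 644733071 / 388557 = 1659.30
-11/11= -1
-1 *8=-8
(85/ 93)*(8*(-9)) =-2040/ 31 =-65.81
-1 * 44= -44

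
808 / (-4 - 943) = -808 / 947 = -0.85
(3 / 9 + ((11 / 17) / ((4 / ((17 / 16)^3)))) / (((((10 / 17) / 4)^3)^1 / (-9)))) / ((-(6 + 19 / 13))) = 5478739877 / 74496000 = 73.54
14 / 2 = 7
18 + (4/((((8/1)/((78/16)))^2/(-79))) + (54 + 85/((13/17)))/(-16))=-1459859/13312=-109.66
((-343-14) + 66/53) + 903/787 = -14791026/41711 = -354.61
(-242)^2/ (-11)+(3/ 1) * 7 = -5303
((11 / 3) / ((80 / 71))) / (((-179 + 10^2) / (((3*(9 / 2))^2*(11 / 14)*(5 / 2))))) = -2087613 / 141568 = -14.75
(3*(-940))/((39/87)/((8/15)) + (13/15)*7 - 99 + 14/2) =9813600/296123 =33.14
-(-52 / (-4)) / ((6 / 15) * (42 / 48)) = -260 / 7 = -37.14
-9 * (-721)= 6489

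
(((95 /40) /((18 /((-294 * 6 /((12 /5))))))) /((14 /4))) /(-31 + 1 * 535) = -95 /1728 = -0.05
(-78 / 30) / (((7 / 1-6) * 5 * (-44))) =13 / 1100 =0.01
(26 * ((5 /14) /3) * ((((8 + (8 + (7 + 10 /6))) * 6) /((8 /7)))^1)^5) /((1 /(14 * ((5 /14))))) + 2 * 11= 54110823248137 /96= 563654408834.76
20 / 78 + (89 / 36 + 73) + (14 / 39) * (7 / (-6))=35245 / 468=75.31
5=5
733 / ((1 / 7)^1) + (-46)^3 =-92205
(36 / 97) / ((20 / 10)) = 18 / 97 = 0.19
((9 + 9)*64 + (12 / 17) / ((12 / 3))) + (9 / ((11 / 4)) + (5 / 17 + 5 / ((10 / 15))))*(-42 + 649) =2943287 / 374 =7869.75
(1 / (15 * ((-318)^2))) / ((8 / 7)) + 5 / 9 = 6741607 / 12134880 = 0.56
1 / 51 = 0.02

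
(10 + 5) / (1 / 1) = 15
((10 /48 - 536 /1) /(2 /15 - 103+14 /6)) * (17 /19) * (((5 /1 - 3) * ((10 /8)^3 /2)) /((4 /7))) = 956388125 /58679296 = 16.30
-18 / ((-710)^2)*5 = -9 / 50410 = -0.00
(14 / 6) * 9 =21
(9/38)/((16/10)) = 45/304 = 0.15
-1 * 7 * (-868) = 6076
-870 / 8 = -435 / 4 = -108.75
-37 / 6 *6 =-37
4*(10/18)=20/9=2.22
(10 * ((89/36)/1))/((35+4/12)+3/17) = 7565/10866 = 0.70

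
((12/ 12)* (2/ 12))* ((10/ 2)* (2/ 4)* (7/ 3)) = 35/ 36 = 0.97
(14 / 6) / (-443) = -0.01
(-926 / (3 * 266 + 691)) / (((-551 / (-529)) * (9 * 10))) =-244927 / 36919755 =-0.01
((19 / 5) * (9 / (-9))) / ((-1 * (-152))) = -1 / 40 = -0.02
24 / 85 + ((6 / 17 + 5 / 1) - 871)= -73556 / 85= -865.36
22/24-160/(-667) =9257/8004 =1.16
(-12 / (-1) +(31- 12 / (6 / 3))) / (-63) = -0.59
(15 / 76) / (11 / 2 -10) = -5 / 114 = -0.04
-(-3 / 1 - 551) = 554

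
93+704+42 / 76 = 797.55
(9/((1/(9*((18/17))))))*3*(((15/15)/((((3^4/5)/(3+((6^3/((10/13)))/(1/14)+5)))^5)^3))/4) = 13020886046333096732760599136662086160881437434336536610459353088/329515176350560338245544291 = 39515284820995938348051200000000000000.00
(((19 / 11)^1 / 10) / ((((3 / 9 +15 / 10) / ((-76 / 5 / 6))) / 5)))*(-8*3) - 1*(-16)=27008 / 605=44.64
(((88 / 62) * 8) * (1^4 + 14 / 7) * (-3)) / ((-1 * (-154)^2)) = 0.00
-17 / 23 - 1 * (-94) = 2145 / 23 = 93.26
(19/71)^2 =361/5041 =0.07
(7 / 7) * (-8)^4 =4096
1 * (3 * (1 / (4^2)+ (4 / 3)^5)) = 16627 / 1296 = 12.83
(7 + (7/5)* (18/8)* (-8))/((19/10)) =-182/19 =-9.58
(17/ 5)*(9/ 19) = 153/ 95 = 1.61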